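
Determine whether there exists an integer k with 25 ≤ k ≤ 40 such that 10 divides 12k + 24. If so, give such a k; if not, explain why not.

Try k = 28: 12·28 + 24 = 360 = 36·10, which is divisible by 10.

k = 28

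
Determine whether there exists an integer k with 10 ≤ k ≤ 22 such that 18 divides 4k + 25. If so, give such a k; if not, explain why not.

At k = 10, 4·10 + 25 = 65 ≡ 11 (mod 18), and each step in k adds 4, giving residues 11, 15, 1, 5, 9, 13, 17, 3, 7, 11, 15, 1, 5 for k = 10, 11, …, 22.
The residue 0 does not occur, so no k in [10, 22] makes 4k + 25 a multiple of 18.

No, no such integer k in that range exists.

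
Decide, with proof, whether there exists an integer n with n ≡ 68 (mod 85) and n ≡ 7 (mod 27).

Since 85 and 27 share no common factor, CRT says the pair of congruences has a solution (unique mod 2295).
Write n = 68 + 85t and require 68 + 85t ≡ 7 (mod 27), i.e. 85t ≡ 20 (mod 27).
85 ≡ 4 (mod 27), so this reads 4t ≡ 20 (mod 27). Since 4·7 = 28 = 1·27 + 1, the inverse of 4 mod 27 is 7.
Multiplying by 7: t ≡ 7·20 = 140 ≡ 5 (mod 27).
Taking t = 5 gives n = 68 + 85·5 = 493.
Verify: 493 = 5·85 + 68 and 493 = 18·27 + 7. ✓

n = 493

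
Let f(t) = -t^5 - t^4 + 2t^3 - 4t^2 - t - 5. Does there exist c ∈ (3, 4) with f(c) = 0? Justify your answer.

No.

The endpoint values f(3) = -314 and f(4) = -1225 are both negative. Claim: f(t) < 0 for every t in (3, 4).
Substitute t = 3 + u, where 0 < u < 1 on the interval. Expanding, f(3 + u) = -u^5 - 16u^4 - 100u^3 - 310u^2 - 484u - 314.
All 6 nonzero coefficients of this polynomial in u are negative; hence for u > 0 the value is a sum of negative terms (the constant -314 among them).
So f is strictly negative on (3, 4); no root exists in the interval.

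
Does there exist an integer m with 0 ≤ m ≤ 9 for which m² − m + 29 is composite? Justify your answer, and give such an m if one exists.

m = 3

At m = 3: 3² − 3 + 29 = 35 = 5·7, which is composite.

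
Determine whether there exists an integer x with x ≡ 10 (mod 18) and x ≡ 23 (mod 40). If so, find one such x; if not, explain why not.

There is no such integer.

Reduce both congruences modulo 2, which divides 18 and 40: they say x ≡ 10 (mod 2) and x ≡ 23 (mod 2).
However 10 ≡ 0 and 23 ≡ 1 (mod 2), and 0 ≠ 1.
So no integer satisfies both congruences.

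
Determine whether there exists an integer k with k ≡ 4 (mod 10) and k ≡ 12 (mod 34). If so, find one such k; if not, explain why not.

k = 114

gcd(10, 34) = 2. A simultaneous solution exists iff 4 ≡ 12 (mod 2); here 4 mod 2 = 0 = 12 mod 2, so it does.
Put k = 4 + 10t, so we need 10t ≡ 8 (mod 34), equivalently (divide by 2) 5t ≡ 4 (mod 17).
Since 5·7 = 35 = 2·17 + 1, the inverse of 5 mod 17 is 7.
Multiplying by 7: t ≡ 7·4 = 28 ≡ 11 (mod 17).
Then k = 4 + 10·11 = 114.
Indeed 114 ≡ 4 (mod 10) and 114 ≡ 12 (mod 34).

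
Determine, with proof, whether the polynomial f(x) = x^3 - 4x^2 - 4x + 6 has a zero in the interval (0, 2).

f(0) = 6 and f(2) = -10, which have opposite signs.
Since f is a polynomial it is continuous on [0, 2].
By the Intermediate Value Theorem, f takes the value 0 somewhere in the open interval.

Yes, f has a root in the interval.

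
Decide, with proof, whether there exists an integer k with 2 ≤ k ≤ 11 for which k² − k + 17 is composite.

There is no such integer k in that range.

The values for k = 2, 3, …, 11 are 19, 23, 29, 37, 47, 59, 73, 89, 107, 127, and each of these is prime.
So no value in the range makes the expression composite.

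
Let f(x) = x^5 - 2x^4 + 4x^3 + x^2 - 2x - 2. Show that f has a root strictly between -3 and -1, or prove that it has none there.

f(-3) = -500 and f(-1) = -6, both negative, so a sign-change argument is unavailable; we show f keeps this sign on the whole interval.
Substitute x = -1 − u, where 0 < u < 2 on the interval. Expanding, f(-1 − u) = -u^5 - 7u^4 - 22u^3 - 33u^2 - 21u - 6.
All 6 nonzero coefficients of this polynomial in u are negative; hence for u > 0 the value is a sum of negative terms (the constant -6 among them).
Therefore f(x) < 0 throughout (-3, -1), and f has no zero there.

No.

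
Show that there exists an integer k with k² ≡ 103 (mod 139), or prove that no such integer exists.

No such integer exists.

Apply Euler's criterion with the prime 139: 103 is a quadratic residue iff 103^69 ≡ 1 (mod 139), and a non-residue iff it is ≡ −1.
Squaring successively (mod 139): 103^2 = 10609 ≡ 45; 103^4 ≡ 45² = 2025 ≡ 79; 103^8 ≡ 79² = 6241 ≡ 125; 103^16 ≡ 125² = 15625 ≡ 57; 103^32 ≡ 57² = 3249 ≡ 52; 103^64 ≡ 52² = 2704 ≡ 63.
Since 69 = 64 + 4 + 1, 103^69 ≡ 63 · 79 · 103; multiplying out mod 139: 63·79 = 4977 ≡ 112, then 112·103 = 11536 ≡ 138. Thus 103^69 ≡ 138 ≡ −1 (mod 139).
The value −1 means 103 is a non-residue modulo 139, so k² ≡ 103 (mod 139) is impossible.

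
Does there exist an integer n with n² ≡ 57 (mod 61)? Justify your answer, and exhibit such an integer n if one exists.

n = 39 works: 39² = 1521, and 1521 − 57 = 1464 = 24·61.

n = 39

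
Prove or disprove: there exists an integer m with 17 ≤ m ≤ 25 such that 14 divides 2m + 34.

m = 18

At m = 17 the value 68 is not a multiple of 14. m = 18 works, since 2·18 + 34 = 70 = 5·14.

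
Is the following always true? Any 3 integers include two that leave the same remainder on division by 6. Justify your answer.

Take the 3 consecutive integers 6, 7, 8: their residues mod 6 are all distinct because 3 ≤ 6.
Hence this collection has no pair with equal remainders mod 6, disproving the claim.

No, the set {6, 7, 8} is a counterexample.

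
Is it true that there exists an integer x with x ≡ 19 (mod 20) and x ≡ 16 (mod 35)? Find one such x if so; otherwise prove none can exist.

No such integer exists.

Reduce both congruences modulo 5, which divides 20 and 35: they say x ≡ 19 (mod 5) and x ≡ 16 (mod 5).
These are incompatible: 19 − 16 = 3 is not divisible by 5.
So no integer satisfies both congruences.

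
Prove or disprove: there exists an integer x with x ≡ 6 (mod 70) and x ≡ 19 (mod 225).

Both moduli are multiples of 5 = gcd(70, 225), so any solution would satisfy x ≡ 6 and x ≡ 19 modulo 5 simultaneously.
However 6 ≡ 1 and 19 ≡ 4 (mod 5), and 1 ≠ 4.
Hence the system has no solution.

There is no such integer.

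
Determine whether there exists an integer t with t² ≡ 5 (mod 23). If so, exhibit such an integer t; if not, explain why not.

There is no such integer.

Apply Euler's criterion with the prime 23: 5 is a quadratic residue iff 5^11 ≡ 1 (mod 23), and a non-residue iff it is ≡ −1.
Squaring successively (mod 23): 5^2 = 25 ≡ 2; 5^4 ≡ 2² = 4 ≡ 4; 5^8 ≡ 4² = 16 ≡ 16.
Since 11 = 8 + 2 + 1, 5^11 ≡ 16 · 2 · 5; multiplying out mod 23: 16·2 = 32 ≡ 9, then 9·5 = 45 ≡ 22. Thus 5^11 ≡ 22 ≡ −1 (mod 23).
The value −1 means 5 is a non-residue modulo 23, so t² ≡ 5 (mod 23) is impossible.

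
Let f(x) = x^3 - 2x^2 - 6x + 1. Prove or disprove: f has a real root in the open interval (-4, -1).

Yes, f has a root in the interval.

f(-4) = -71 and f(-1) = 4, which have opposite signs.
Since f is a polynomial it is continuous on [-4, -1].
By the Intermediate Value Theorem, f takes the value 0 somewhere in the open interval.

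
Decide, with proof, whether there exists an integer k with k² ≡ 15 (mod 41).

No, no such integer exists.

Apply Euler's criterion with the prime 41: 15 is a quadratic residue iff 15^20 ≡ 1 (mod 41), and a non-residue iff it is ≡ −1.
Repeated squaring mod 41: 15^2 = 225 ≡ 20; 15^4 ≡ 20² = 400 ≡ 31; 15^8 ≡ 31² = 961 ≡ 18; 15^16 ≡ 18² = 324 ≡ 37.
Since 20 = 16 + 4, 15^20 ≡ 37 · 31; multiplying out mod 41: 37·31 = 1147 ≡ 40. Thus 15^20 ≡ 40 ≡ −1 (mod 41).
The value −1 means 15 is a non-residue modulo 41, so k² ≡ 15 (mod 41) is impossible.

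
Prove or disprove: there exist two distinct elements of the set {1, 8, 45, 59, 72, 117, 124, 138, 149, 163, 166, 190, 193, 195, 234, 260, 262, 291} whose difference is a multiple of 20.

No, no such pair exists.

Residues mod 20: 1↦1, 8↦8, 45↦5, 59↦19, 72↦12, 117↦17, 124↦4, 138↦18, 149↦9, 163↦3, 166↦6, 190↦10, 193↦13, 195↦15, 234↦14, 260↦0, 262↦2, 291↦11.
These 18 residues are pairwise different, hence no difference of two elements is divisible by 20.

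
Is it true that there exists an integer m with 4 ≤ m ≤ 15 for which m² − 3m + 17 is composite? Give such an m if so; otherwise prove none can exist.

m = 6

At m = 6: 6² − 3·6 + 17 = 35 = 5·7, which is composite.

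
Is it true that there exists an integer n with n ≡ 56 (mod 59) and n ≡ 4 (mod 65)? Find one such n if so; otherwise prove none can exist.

gcd(59, 65) = 1, so the Chinese Remainder Theorem guarantees exactly one residue class mod 3835 satisfying both.
Write n = 56 + 59t and require 56 + 59t ≡ 4 (mod 65), i.e. 59t ≡ 13 (mod 65).
Invert 59 mod 65 by the Euclidean algorithm: 65 = 1·59 + 6, 59 = 9·6 + 5, 6 = 1·5 + 1, 5 = 5·1 + 0; back-substituting, 1 = 6 − 1·5 = 6 − (59 − 9·6) = −59 + 10·6 = −59 + 10·(65 − 1·59) = 10·65 − 11·59. Hence 59·(-11) ≡ 1, so 59⁻¹ ≡ -11 ≡ 54 (mod 65).
Therefore t ≡ 54·13 = 702 ≡ 52 (mod 65).
Taking t = 52 gives n = 56 + 59·52 = 3124.
Check: 3124 mod 59 = 56, 3124 mod 65 = 4. ✓

n = 3124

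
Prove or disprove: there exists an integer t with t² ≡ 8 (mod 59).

59 is prime, so by Euler's criterion 8 is a square mod 59 iff 8^((59−1)/2) = 8^29 ≡ 1 (mod 59).
Squaring successively (mod 59): 8^2 = 64 ≡ 5; 8^4 ≡ 5² = 25 ≡ 25; 8^8 ≡ 25² = 625 ≡ 35; 8^16 ≡ 35² = 1225 ≡ 45.
Since 29 = 16 + 8 + 4 + 1, 8^29 ≡ 45 · 35 · 25 · 8; multiplying out mod 59: 45·35 = 1575 ≡ 41, then 41·25 = 1025 ≡ 22, then 22·8 = 176 ≡ 58. Thus 8^29 ≡ 58 ≡ −1 (mod 59).
The value −1 means 8 is a non-residue modulo 59, so t² ≡ 8 (mod 59) is impossible.

No such integer exists.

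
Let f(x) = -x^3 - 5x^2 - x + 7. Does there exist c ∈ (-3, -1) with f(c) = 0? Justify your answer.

f(-3) = -8 and f(-1) = 4, which have opposite signs.
Since f is a polynomial it is continuous on [-3, -1].
By the Intermediate Value Theorem, f takes the value 0 somewhere in the open interval.

Such a root exists.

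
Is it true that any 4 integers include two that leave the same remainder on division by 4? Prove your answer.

No; for instance {18, 19, 20, 21} is a counterexample.

Try 4 consecutive integers, 18, 19, 20, 21. Their remainders mod 4 are 2, 3, 0, 1 — pairwise different, as any 4 ≤ 4 consecutive integers have distinct residues.
So no two of them leave the same remainder on division by 4; the claim fails for this set.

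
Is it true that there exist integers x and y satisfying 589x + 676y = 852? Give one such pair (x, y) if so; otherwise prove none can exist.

Since gcd(589, 676) = 1, every integer is an integer combination of 589 and 676.
Run the Euclidean algorithm on 676 and 589: 676 = 1·589 + 87, 589 = 6·87 + 67, 87 = 1·67 + 20, 67 = 3·20 + 7, 20 = 2·7 + 6, 7 = 1·6 + 1, 6 = 6·1 + 0.
Working back up the chain: 1 = 7 − 1·6 = 7 − (20 − 2·7) = −20 + 3·7 = −20 + 3·(67 − 3·20) = 3·67 − 10·20 = 3·67 − 10·(87 − 1·67) = −10·87 + 13·67 = −10·87 + 13·(589 − 6·87) = 13·589 − 88·87 = 13·589 − 88·(676 − 1·589) = −88·676 + 101·589. So 589·101 + 676·(-88) = 1.
Times 852: 589·86052 + 676·(-74976) = 852, so (86052, -74976) solves it.
The general solution is x = 86052 + 676k, y = -74976 − 589k; taking k = -127 gives the smaller pair x = 200, y = -173.
Indeed 589·200 + 676·(-173) = 117800 − 116948 = 852.

x = 200, y = -173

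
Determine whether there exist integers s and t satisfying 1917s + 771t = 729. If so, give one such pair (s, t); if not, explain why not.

s = 4, t = -9

Since gcd(1917, 771) = 3 and 729 = 3·243, Bézout's identity guarantees a solution.
Dividing through by 3 reduces the equation to 639s + 257t = 243.
Run the Euclidean algorithm on 639 and 257: 639 = 2·257 + 125, 257 = 2·125 + 7, 125 = 17·7 + 6, 7 = 1·6 + 1, 6 = 6·1 + 0.
Back-substituting, 1 = 7 − 1·6 = 7 − (125 − 17·7) = −125 + 18·7 = −125 + 18·(257 − 2·125) = 18·257 − 37·125 = 18·257 − 37·(639 − 2·257) = −37·639 + 92·257; that is, 639·(-37) + 257·92 = 1.
Scaling by 243 gives the particular solution (s, t) = (-8991, 22356).
The general solution is s = -8991 + 257k, t = 22356 − 639k; taking k = 35 gives the smaller pair s = 4, t = -9.
Indeed 1917·4 + 771·(-9) = 7668 − 6939 = 729.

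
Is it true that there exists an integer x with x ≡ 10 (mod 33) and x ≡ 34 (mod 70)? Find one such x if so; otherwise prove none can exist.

Since 33 and 70 share no common factor, CRT says the pair of congruences has a solution (unique mod 2310).
Any solution of the first congruence is x = 10 + 33t; substituting into the second, 33t ≡ 34 − 10 ≡ 24 (mod 70).
To invert 33 modulo 70: 70 = 2·33 + 4, 33 = 8·4 + 1, 4 = 4·1 + 0, and unwinding, 1 = 33 − 8·4 = 33 − 8·(70 − 2·33) = −8·70 + 17·33. Thus 33⁻¹ ≡ 17 (mod 70).
Multiplying by 17: t ≡ 17·24 = 408 ≡ 58 (mod 70).
Taking t = 58 gives x = 10 + 33·58 = 1924.
Check: 1924 mod 33 = 10, 1924 mod 70 = 34. ✓

x = 1924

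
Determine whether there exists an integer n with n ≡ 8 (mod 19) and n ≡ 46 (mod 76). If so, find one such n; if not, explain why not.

gcd(19, 76) = 19. A simultaneous solution exists iff 8 ≡ 46 (mod 19); here 8 mod 19 = 8 = 46 mod 19, so it does.
List candidates n ≡ 8 (mod 19): 8, 27, 46. Modulo 76 these are 8, 27, 46; 46 gives 46 as required.
Indeed 46 ≡ 8 (mod 19) and 46 ≡ 46 (mod 76).

n = 46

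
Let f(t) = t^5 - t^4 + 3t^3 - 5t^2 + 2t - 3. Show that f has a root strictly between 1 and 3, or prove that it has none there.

f(1) = -3 and f(3) = 201, which have opposite signs.
f is continuous everywhere (it is a polynomial), in particular on [1, 3].
By the Intermediate Value Theorem f must vanish at some point of (1, 3).

Such a root exists.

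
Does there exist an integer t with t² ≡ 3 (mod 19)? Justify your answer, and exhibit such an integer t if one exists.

Computing t² mod 19 for t = 0, 1, …, 9 (enough, by the symmetry t ↦ 19 − t) gives 0, 1, 4, 9, 16, 6, 17, 11, 7, 5.
So the quadratic residues mod 19 are {0, 1, 4, 5, 6, 7, 9, 11, 16, 17}, and 3 is not among them.
Therefore t² ≡ 3 (mod 19) has no solution.

No such integer exists.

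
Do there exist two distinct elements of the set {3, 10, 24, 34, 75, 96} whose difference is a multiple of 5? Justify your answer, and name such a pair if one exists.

Reduce each element mod 5: 3↦3, 10↦0, 24↦4, 34↦4, 75↦0, 96↦1. The residue 0 repeats (at 10 and 75), and 75 − 10 = 65 = 13·5.

Yes: 10 and 75.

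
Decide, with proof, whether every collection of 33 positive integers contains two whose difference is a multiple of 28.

True.

There are exactly 28 possible remainders on division by 28.
With 33 integers and only 28 classes, the pigeonhole principle forces two of them, say a and b, into the same class.
Their difference a − b is then a multiple of 28.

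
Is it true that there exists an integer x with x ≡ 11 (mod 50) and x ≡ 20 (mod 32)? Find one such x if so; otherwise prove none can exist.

Both moduli are multiples of 2 = gcd(50, 32), so any solution would satisfy x ≡ 11 and x ≡ 20 modulo 2 simultaneously.
However 11 ≡ 1 and 20 ≡ 0 (mod 2), and 1 ≠ 0.
Hence the system has no solution.

No, no such integer exists.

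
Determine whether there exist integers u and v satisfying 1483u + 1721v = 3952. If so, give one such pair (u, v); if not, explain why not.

u = 1473, v = -1267

Since gcd(1483, 1721) = 1, every integer is an integer combination of 1483 and 1721.
Euclidean algorithm: 1721 = 1·1483 + 238, 1483 = 6·238 + 55, 238 = 4·55 + 18, 55 = 3·18 + 1, 18 = 18·1 + 0.
Unwinding: 1 = 55 − 3·18 = 55 − 3·(238 − 4·55) = −3·238 + 13·55 = −3·238 + 13·(1483 − 6·238) = 13·1483 − 81·238 = 13·1483 − 81·(1721 − 1·1483) = −81·1721 + 94·1483, i.e. 1483·94 + 1721·(-81) = 1.
Scaling by 3952 gives the particular solution (u, v) = (371488, -320112).
The general solution is u = 371488 + 1721k, v = -320112 − 1483k; taking k = -215 gives the smaller pair u = 1473, v = -1267.
Check: 1483·1473 + 1721·(-1267) = 2184459 − 2180507 = 3952. ✓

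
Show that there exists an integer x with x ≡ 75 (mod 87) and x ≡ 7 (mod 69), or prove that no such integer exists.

No such integer exists.

Both moduli are multiples of 3 = gcd(87, 69), so any solution would satisfy x ≡ 75 and x ≡ 7 modulo 3 simultaneously.
However 75 ≡ 0 and 7 ≡ 1 (mod 3), and 0 ≠ 1.
Hence the system has no solution.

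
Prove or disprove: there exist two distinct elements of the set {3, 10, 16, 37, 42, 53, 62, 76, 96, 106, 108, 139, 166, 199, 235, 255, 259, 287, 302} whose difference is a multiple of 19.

Residues mod 19: 3↦3, 10↦10, 16↦16, 37↦18, 42↦4, 53↦15, 62↦5, 76↦0, 96↦1, 106↦11, 108↦13, 139↦6, 166↦14, 199↦9, 235↦7, 255↦8, 259↦12, 287↦2, 302↦17.
These 19 residues are pairwise different, hence no difference of two elements is divisible by 19.

No, no such pair exists.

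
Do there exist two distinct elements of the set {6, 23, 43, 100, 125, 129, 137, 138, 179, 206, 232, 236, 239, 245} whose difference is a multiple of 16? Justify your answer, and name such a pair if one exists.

No such pair exists.

Two integers differ by a multiple of 16 exactly when they have the same residue mod 16. The residues are 6↦6, 23↦7, 43↦11, 100↦4, 125↦13, 129↦1, 137↦9, 138↦10, 179↦3, 206↦14, 232↦8, 236↦12, 239↦15, 245↦5.
All 14 residues are distinct, so no two elements differ by a multiple of 16.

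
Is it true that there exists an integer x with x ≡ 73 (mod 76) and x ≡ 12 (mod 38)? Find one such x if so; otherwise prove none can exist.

No, no such integer exists.

Both moduli are multiples of 38 = gcd(76, 38), so any solution would satisfy x ≡ 73 and x ≡ 12 modulo 38 simultaneously.
But 73 mod 38 = 35 while 12 mod 38 = 12, a contradiction.
Therefore no such x exists.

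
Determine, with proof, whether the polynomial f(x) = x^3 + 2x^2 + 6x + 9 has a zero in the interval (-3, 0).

f(-3) = -18 and f(0) = 9, which have opposite signs.
As a polynomial, f is continuous on every closed interval.
By the Intermediate Value Theorem, f takes the value 0 somewhere in the open interval.

Such a root exists.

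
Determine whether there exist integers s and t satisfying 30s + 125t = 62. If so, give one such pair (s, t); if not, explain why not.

Any value of 30s + 125t is a multiple of gcd(30, 125) = 5.
But 62 = 5·12 + 2, so 5 ∤ 62.
Hence no integers s, t satisfy the equation.

There are no such integers.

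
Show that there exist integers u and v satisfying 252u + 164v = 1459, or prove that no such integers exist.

There are no such integers.

gcd(252, 164) = 4, so every integer of the form 252u + 164v is a multiple of 4.
However 1459 leaves remainder 3 on division by 4.
So the equation is unsolvable over ℤ.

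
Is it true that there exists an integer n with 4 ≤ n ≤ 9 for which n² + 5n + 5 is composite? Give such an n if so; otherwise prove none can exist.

n = 5

At n = 5: 5² + 5·5 + 5 = 55 = 5·11, which is composite.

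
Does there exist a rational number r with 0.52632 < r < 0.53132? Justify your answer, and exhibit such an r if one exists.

Scale by 17: the interval becomes (8.94744, 9.03244), which contains the integer 9.
Hence 9/17 is a rational number with 0.52632 < 9/17 < 0.53132.

r = 9/17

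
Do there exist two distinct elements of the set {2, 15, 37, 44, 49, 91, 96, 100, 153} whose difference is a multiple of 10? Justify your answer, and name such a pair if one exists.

No, no such pair exists.

Reduce each element modulo 10: 2↦2, 15↦5, 37↦7, 44↦4, 49↦9, 91↦1, 96↦6, 100↦0, 153↦3.
These 9 residues are pairwise different, hence no difference of two elements is divisible by 10.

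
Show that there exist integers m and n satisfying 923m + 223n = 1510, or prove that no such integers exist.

923 and 223 are coprime, so 923m + 223n ranges over all of ℤ.
Run the Euclidean algorithm on 923 and 223: 923 = 4·223 + 31, 223 = 7·31 + 6, 31 = 5·6 + 1, 6 = 6·1 + 0.
Unwinding: 1 = 31 − 5·6 = 31 − 5·(223 − 7·31) = −5·223 + 36·31 = −5·223 + 36·(923 − 4·223) = 36·923 − 149·223, i.e. 923·36 + 223·(-149) = 1.
Multiplying through by 1510: m = 36·1510 = 54360, n = (-149)·1510 = -224990 is a solution.
Shifting by a multiple of (223, −923) keeps it a solution: m = 54360 − 243·223 = 171, n = -224990 + 243·923 = -701.
Check: 923·171 + 223·(-701) = 157833 − 156323 = 1510. ✓

m = 171, n = -701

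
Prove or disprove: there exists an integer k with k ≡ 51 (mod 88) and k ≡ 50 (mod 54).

There is no such integer.

Reduce both congruences modulo 2, which divides 88 and 54: they say k ≡ 51 (mod 2) and k ≡ 50 (mod 2).
However 51 ≡ 1 and 50 ≡ 0 (mod 2), and 1 ≠ 0.
Therefore no such k exists.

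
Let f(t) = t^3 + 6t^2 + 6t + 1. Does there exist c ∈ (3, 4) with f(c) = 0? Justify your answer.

The endpoint values f(3) = 100 and f(4) = 185 are both positive. Claim: f(t) > 0 for every t in (3, 4).
Shift to the endpoint 3: with t = 3 + u (0 < u < 1), one computes f(3 + u) = u^3 + 15u^2 + 69u + 100.
All 4 nonzero coefficients of this polynomial in u are positive; hence for u > 0 the value is a sum of positive terms (the constant 100 among them).
Therefore f(t) > 0 throughout (3, 4), and f has no zero there.

No.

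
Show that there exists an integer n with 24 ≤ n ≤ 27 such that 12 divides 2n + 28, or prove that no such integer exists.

There is no such integer n in that range.

The values of 2n + 28 for n = 24, 25, 26, 27 are 76, 78, 80, 82; reduced mod 12 these are 4, 6, 8, 10.
The residue 0 does not occur, so no n in [24, 27] makes 2n + 28 a multiple of 12.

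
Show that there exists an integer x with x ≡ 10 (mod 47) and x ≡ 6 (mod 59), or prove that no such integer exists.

x = 950

Since 47 and 59 share no common factor, CRT says the pair of congruences has a solution (unique mod 2773).
Write x = 10 + 47t and require 10 + 47t ≡ 6 (mod 59), i.e. 47t ≡ 55 (mod 59).
Note 47·54 = 2538 ≡ 1 (mod 59) (as 2538 − 1 = 43·59), so 47⁻¹ ≡ 54.
Multiplying by 54: t ≡ 54·55 = 2970 ≡ 20 (mod 59).
With t = 20: x = 10 + 47·20 = 950.
Check: 950 mod 47 = 10, 950 mod 59 = 6. ✓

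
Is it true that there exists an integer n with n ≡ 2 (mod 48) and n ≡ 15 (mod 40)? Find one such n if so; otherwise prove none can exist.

There is no such integer.

Reduce both congruences modulo 8, which divides 48 and 40: they say n ≡ 2 (mod 8) and n ≡ 15 (mod 8).
These are incompatible: 2 − 15 = -13 is not divisible by 8.
Therefore no such n exists.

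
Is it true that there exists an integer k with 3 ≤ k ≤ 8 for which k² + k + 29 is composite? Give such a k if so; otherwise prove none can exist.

At k = 4: 4² + 4 + 29 = 49 = 7·7, which is composite.

k = 4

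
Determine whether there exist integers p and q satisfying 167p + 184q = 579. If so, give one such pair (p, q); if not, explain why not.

Since gcd(167, 184) = 1, every integer is an integer combination of 167 and 184.
Run the Euclidean algorithm on 184 and 167: 184 = 1·167 + 17, 167 = 9·17 + 14, 17 = 1·14 + 3, 14 = 4·3 + 2, 3 = 1·2 + 1, 2 = 2·1 + 0.
Back-substituting, 1 = 3 − 1·2 = 3 − (14 − 4·3) = −14 + 5·3 = −14 + 5·(17 − 1·14) = 5·17 − 6·14 = 5·17 − 6·(167 − 9·17) = −6·167 + 59·17 = −6·167 + 59·(184 − 1·167) = 59·184 − 65·167; that is, 167·(-65) + 184·59 = 1.
Multiplying through by 579: p = (-65)·579 = -37635, q = 59·579 = 34161 is a solution.
Shifting by a multiple of (184, −167) keeps it a solution: p = -37635 + 205·184 = 85, q = 34161 − 205·167 = -74.
Indeed 167·85 + 184·(-74) = 14195 − 13616 = 579.

p = 85, q = -74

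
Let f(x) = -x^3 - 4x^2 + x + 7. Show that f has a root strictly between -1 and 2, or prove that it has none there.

f(-1) = 3 and f(2) = -15, which have opposite signs.
f is continuous everywhere (it is a polynomial), in particular on [-1, 2].
By the Intermediate Value Theorem, f takes the value 0 somewhere in the open interval.

Yes, f has a root in the interval.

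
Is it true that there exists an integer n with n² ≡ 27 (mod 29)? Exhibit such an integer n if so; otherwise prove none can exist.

No such integer exists.

Apply Euler's criterion with the prime 29: 27 is a quadratic residue iff 27^14 ≡ 1 (mod 29), and a non-residue iff it is ≡ −1.
Squaring successively (mod 29): 27^2 = 729 ≡ 4; 27^4 ≡ 4² = 16 ≡ 16; 27^8 ≡ 16² = 256 ≡ 24.
Since 14 = 8 + 4 + 2, 27^14 ≡ 24 · 16 · 4; multiplying out mod 29: 24·16 = 384 ≡ 7, then 7·4 = 28 ≡ 28. Thus 27^14 ≡ 28 ≡ −1 (mod 29).
The value −1 means 27 is a non-residue modulo 29, so n² ≡ 27 (mod 29) is impossible.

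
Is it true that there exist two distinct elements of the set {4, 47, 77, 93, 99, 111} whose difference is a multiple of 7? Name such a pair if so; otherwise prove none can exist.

There is no such pair.

Reduce each element modulo 7: 4↦4, 47↦5, 77↦0, 93↦2, 99↦1, 111↦6.
These 6 residues are pairwise different, hence no difference of two elements is divisible by 7.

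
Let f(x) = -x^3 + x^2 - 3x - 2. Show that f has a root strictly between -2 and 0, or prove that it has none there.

f(-2) = 16 and f(0) = -2, which have opposite signs.
Since f is a polynomial it is continuous on [-2, 0].
By the Intermediate Value Theorem f must vanish at some point of (-2, 0).

Yes, f has a root in the interval.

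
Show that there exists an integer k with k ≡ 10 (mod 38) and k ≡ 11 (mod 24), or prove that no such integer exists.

Reduce both congruences modulo 2, which divides 38 and 24: they say k ≡ 10 (mod 2) and k ≡ 11 (mod 2).
However 10 ≡ 0 and 11 ≡ 1 (mod 2), and 0 ≠ 1.
So no integer satisfies both congruences.

No such integer exists.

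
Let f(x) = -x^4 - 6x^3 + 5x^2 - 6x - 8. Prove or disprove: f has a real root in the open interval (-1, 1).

f(-1) = 8 and f(1) = -16, which have opposite signs.
As a polynomial, f is continuous on every closed interval.
By the Intermediate Value Theorem f must vanish at some point of (-1, 1).

Such a root exists.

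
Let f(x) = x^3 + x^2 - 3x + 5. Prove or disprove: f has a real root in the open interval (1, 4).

f(1) = 4 and f(4) = 73, both positive, so a sign-change argument is unavailable; we show f keeps this sign on the whole interval.
Shift to the endpoint 1: with x = 1 + u (0 < u < 3), one computes f(1 + u) = u^3 + 4u^2 + 2u + 4.
The nonzero coefficients here are all positive, so for u > 0 every term is positive (or zero), and the constant term 4 is strictly positive.
So f is strictly positive on (1, 4); no root exists in the interval.

No such root exists.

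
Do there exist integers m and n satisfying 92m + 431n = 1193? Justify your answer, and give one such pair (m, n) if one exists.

92 and 431 are coprime, so 92m + 431n ranges over all of ℤ.
Euclidean algorithm: 431 = 4·92 + 63, 92 = 1·63 + 29, 63 = 2·29 + 5, 29 = 5·5 + 4, 5 = 1·4 + 1, 4 = 4·1 + 0.
Back-substituting, 1 = 5 − 1·4 = 5 − (29 − 5·5) = −29 + 6·5 = −29 + 6·(63 − 2·29) = 6·63 − 13·29 = 6·63 − 13·(92 − 1·63) = −13·92 + 19·63 = −13·92 + 19·(431 − 4·92) = 19·431 − 89·92; that is, 92·(-89) + 431·19 = 1.
Scaling by 1193 gives the particular solution (m, n) = (-106177, 22667).
The general solution is m = -106177 + 431k, n = 22667 − 92k; taking k = 247 gives the smaller pair m = 280, n = -57.
Indeed 92·280 + 431·(-57) = 25760 − 24567 = 1193.

m = 280, n = -57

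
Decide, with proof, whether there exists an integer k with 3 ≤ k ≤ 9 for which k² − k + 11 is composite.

There is no such integer k in that range.

The values for k = 3, 4, …, 9 are 17, 23, 31, 41, 53, 67, 83, and each of these is prime.
So no value in the range makes the expression composite.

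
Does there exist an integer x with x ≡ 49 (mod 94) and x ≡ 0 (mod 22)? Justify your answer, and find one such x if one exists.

Reduce both congruences modulo 2, which divides 94 and 22: they say x ≡ 49 (mod 2) and x ≡ 0 (mod 2).
However 49 ≡ 1 and 0 ≡ 0 (mod 2), and 1 ≠ 0.
So no integer satisfies both congruences.

There is no such integer.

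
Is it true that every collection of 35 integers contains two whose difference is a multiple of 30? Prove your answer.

Yes, this is always true.

Partition the integers by their residue mod 30; there are 30 classes.
Placing 35 integers into 30 classes, some class receives at least two — say a and b.
Then a ≡ b (mod 30), i.e. 30 ∣ (a − b).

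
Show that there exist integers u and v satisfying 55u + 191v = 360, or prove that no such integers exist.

u = 76, v = -20

55 and 191 are coprime, so 55u + 191v ranges over all of ℤ.
Dividing repeatedly: 191 = 3·55 + 26, 55 = 2·26 + 3, 26 = 8·3 + 2, 3 = 1·2 + 1, 2 = 2·1 + 0.
Back-substituting, 1 = 3 − 1·2 = 3 − (26 − 8·3) = −26 + 9·3 = −26 + 9·(55 − 2·26) = 9·55 − 19·26 = 9·55 − 19·(191 − 3·55) = −19·191 + 66·55; that is, 55·66 + 191·(-19) = 1.
Times 360: 55·23760 + 191·(-6840) = 360, so (23760, -6840) solves it.
The general solution is u = 23760 + 191k, v = -6840 − 55k; taking k = -124 gives the smaller pair u = 76, v = -20.
Indeed 55·76 + 191·(-20) = 4180 − 3820 = 360.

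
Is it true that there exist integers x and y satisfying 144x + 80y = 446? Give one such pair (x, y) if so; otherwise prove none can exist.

No such integers exist.

Both 144 and 80 are divisible by gcd(144, 80) = 16, hence so is any combination 144x + 80y.
However 446 leaves remainder 14 on division by 16.
So the equation is unsolvable over ℤ.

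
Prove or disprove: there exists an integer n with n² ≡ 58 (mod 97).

Apply Euler's criterion with the prime 97: 58 is a quadratic residue iff 58^48 ≡ 1 (mod 97), and a non-residue iff it is ≡ −1.
Repeated squaring mod 97: 58^2 = 3364 ≡ 66; 58^4 ≡ 66² = 4356 ≡ 88; 58^8 ≡ 88² = 7744 ≡ 81; 58^16 ≡ 81² = 6561 ≡ 62; 58^32 ≡ 62² = 3844 ≡ 61.
Since 48 = 32 + 16, 58^48 ≡ 61 · 62; multiplying out mod 97: 61·62 = 3782 ≡ 96. Thus 58^48 ≡ 96 ≡ −1 (mod 97).
The value −1 means 58 is a non-residue modulo 97, so n² ≡ 58 (mod 97) is impossible.

No such integer exists.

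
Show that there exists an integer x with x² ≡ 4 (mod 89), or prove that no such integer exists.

Take x = 87. Then 87² = 7569 = 85·89 + 4, so 87² ≡ 4 (mod 89).

x = 87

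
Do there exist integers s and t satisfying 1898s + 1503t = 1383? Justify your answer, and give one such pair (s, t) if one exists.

Since gcd(1898, 1503) = 1, every integer is an integer combination of 1898 and 1503.
Euclidean algorithm: 1898 = 1·1503 + 395, 1503 = 3·395 + 318, 395 = 1·318 + 77, 318 = 4·77 + 10, 77 = 7·10 + 7, 10 = 1·7 + 3, 7 = 2·3 + 1, 3 = 3·1 + 0.
Unwinding: 1 = 7 − 2·3 = 7 − 2·(10 − 1·7) = −2·10 + 3·7 = −2·10 + 3·(77 − 7·10) = 3·77 − 23·10 = 3·77 − 23·(318 − 4·77) = −23·318 + 95·77 = −23·318 + 95·(395 − 1·318) = 95·395 − 118·318 = 95·395 − 118·(1503 − 3·395) = −118·1503 + 449·395 = −118·1503 + 449·(1898 − 1·1503) = 449·1898 − 567·1503, i.e. 1898·449 + 1503·(-567) = 1.
Multiplying through by 1383: s = 449·1383 = 620967, t = (-567)·1383 = -784161 is a solution.
Subtracting 413·1503 from s and adding 413·1898 to t gives the tidier solution (228, -287).
Indeed 1898·228 + 1503·(-287) = 432744 − 431361 = 1383.

s = 228, t = -287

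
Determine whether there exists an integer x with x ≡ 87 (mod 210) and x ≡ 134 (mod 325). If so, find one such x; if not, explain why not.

No, no such integer exists.

gcd(210, 325) = 5. If x ≡ 87 (mod 210) and x ≡ 134 (mod 325), then x ≡ 87 (mod 5) and x ≡ 134 (mod 5).
But 87 mod 5 = 2 while 134 mod 5 = 4, a contradiction.
So no integer satisfies both congruences.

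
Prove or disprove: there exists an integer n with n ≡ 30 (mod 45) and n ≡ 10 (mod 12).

Reduce both congruences modulo 3, which divides 45 and 12: they say n ≡ 30 (mod 3) and n ≡ 10 (mod 3).
These are incompatible: 30 − 10 = 20 is not divisible by 3.
Hence the system has no solution.

No such integer exists.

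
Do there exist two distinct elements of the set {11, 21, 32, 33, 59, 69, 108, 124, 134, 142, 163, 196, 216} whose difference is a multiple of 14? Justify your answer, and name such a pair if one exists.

Two integers differ by a multiple of 14 exactly when they have the same residue mod 14. The residues are 11↦11, 21↦7, 32↦4, 33↦5, 59↦3, 69↦13, 108↦10, 124↦12, 134↦8, 142↦2, 163↦9, 196↦0, 216↦6.
No residue repeats among the 13 elements, so no pair has difference ≡ 0 (mod 14).

There is no such pair.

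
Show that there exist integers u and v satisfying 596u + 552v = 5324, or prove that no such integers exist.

Since gcd(596, 552) = 4 and 5324 = 4·1331, Bézout's identity guarantees a solution.
Dividing through by 4 reduces the equation to 149u + 138v = 1331.
Run the Euclidean algorithm on 149 and 138: 149 = 1·138 + 11, 138 = 12·11 + 6, 11 = 1·6 + 5, 6 = 1·5 + 1, 5 = 5·1 + 0.
Working back up the chain: 1 = 6 − 1·5 = 6 − (11 − 1·6) = −11 + 2·6 = −11 + 2·(138 − 12·11) = 2·138 − 25·11 = 2·138 − 25·(149 − 1·138) = −25·149 + 27·138. So 149·(-25) + 138·27 = 1.
Scaling by 1331 gives the particular solution (u, v) = (-33275, 35937).
Adding 242·138 to u and subtracting 242·149 from v gives the tidier solution (121, -121).
Check: 596·121 + 552·(-121) = 72116 − 66792 = 5324. ✓

u = 121, v = -121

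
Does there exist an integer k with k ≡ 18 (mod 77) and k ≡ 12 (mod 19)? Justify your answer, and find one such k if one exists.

k = 1019

Since 77 and 19 share no common factor, CRT says the pair of congruences has a solution (unique mod 1463).
Write k = 18 + 77t and require 18 + 77t ≡ 12 (mod 19), i.e. 77t ≡ 13 (mod 19).
77 ≡ 1 (mod 19), so this reads 1t ≡ 13 (mod 19). So t ≡ 13 (mod 19).
Taking t = 13 gives k = 18 + 77·13 = 1019.
Indeed 1019 ≡ 18 (mod 77) and 1019 ≡ 12 (mod 19).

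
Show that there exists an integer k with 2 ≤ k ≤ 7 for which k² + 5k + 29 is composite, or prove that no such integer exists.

At k = 4: 4² + 5·4 + 29 = 65 = 5·13, which is composite.

k = 4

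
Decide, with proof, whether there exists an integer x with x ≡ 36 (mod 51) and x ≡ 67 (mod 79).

gcd(51, 79) = 1, so the Chinese Remainder Theorem guarantees exactly one residue class mod 4029 satisfying both.
Write x = 36 + 51t and require 36 + 51t ≡ 67 (mod 79), i.e. 51t ≡ 31 (mod 79).
Note 51·31 = 1581 ≡ 1 (mod 79) (as 1581 − 1 = 20·79), so 51⁻¹ ≡ 31.
Multiplying by 31: t ≡ 31·31 = 961 ≡ 13 (mod 79).
With t = 13: x = 36 + 51·13 = 699.
Indeed 699 ≡ 36 (mod 51) and 699 ≡ 67 (mod 79).

x = 699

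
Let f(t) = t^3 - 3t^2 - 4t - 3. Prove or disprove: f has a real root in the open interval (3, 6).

f(3) = -15 and f(6) = 81, which have opposite signs.
f is continuous everywhere (it is a polynomial), in particular on [3, 6].
By the Intermediate Value Theorem, f takes the value 0 somewhere in the open interval.

Such a root exists.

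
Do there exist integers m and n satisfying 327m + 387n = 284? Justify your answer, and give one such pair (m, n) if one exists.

Both 327 and 387 are divisible by gcd(327, 387) = 3, hence so is any combination 327m + 387n.
But 284 is not a multiple of 3 (it leaves remainder 2).
Therefore 327m + 387n = 284 has no solution in integers.

There are no such integers.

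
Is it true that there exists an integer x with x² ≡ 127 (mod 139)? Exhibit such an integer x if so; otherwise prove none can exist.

x = 31

x = 31 works: 31² = 961, and 961 − 127 = 834 = 6·139.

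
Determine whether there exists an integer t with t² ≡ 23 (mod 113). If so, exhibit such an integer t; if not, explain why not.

113 is prime, so by Euler's criterion 23 is a square mod 113 iff 23^((113−1)/2) = 23^56 ≡ 1 (mod 113).
Repeated squaring mod 113: 23^2 = 529 ≡ 77; 23^4 ≡ 77² = 5929 ≡ 53; 23^8 ≡ 53² = 2809 ≡ 97; 23^16 ≡ 97² = 9409 ≡ 30; 23^32 ≡ 30² = 900 ≡ 109.
Since 56 = 32 + 16 + 8, 23^56 ≡ 109 · 30 · 97; multiplying out mod 113: 109·30 = 3270 ≡ 106, then 106·97 = 10282 ≡ 112. Thus 23^56 ≡ 112 ≡ −1 (mod 113).
By Euler's criterion 23 is a quadratic non-residue mod 113: no t satisfies t² ≡ 23 (mod 113).

No such integer exists.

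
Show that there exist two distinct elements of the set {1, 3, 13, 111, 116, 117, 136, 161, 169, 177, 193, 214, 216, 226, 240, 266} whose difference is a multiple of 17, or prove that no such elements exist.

No, no such pair exists.

Two integers differ by a multiple of 17 exactly when they have the same residue mod 17. The residues are 1↦1, 3↦3, 13↦13, 111↦9, 116↦14, 117↦15, 136↦0, 161↦8, 169↦16, 177↦7, 193↦6, 214↦10, 216↦12, 226↦5, 240↦2, 266↦11.
No residue repeats among the 16 elements, so no pair has difference ≡ 0 (mod 17).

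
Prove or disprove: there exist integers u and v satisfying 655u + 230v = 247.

Any value of 655u + 230v is a multiple of gcd(655, 230) = 5.
However 247 leaves remainder 2 on division by 5.
Hence no integers u, v satisfy the equation.

No such integers exist.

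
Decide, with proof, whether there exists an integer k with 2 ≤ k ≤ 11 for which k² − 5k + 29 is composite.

k = 4

At k = 4: 4² − 5·4 + 29 = 25 = 5·5, which is composite.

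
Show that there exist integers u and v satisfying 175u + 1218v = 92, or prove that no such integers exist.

gcd(175, 1218) = 7, so every integer of the form 175u + 1218v is a multiple of 7.
However 92 leaves remainder 1 on division by 7.
Therefore 175u + 1218v = 92 has no solution in integers.

There are no such integers.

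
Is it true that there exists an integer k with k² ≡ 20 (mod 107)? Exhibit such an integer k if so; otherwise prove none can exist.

107 is prime, so by Euler's criterion 20 is a square mod 107 iff 20^((107−1)/2) = 20^53 ≡ 1 (mod 107).
Squaring successively (mod 107): 20^2 = 400 ≡ 79; 20^4 ≡ 79² = 6241 ≡ 35; 20^8 ≡ 35² = 1225 ≡ 48; 20^16 ≡ 48² = 2304 ≡ 57; 20^32 ≡ 57² = 3249 ≡ 39.
Since 53 = 32 + 16 + 4 + 1, 20^53 ≡ 39 · 57 · 35 · 20; multiplying out mod 107: 39·57 = 2223 ≡ 83, then 83·35 = 2905 ≡ 16, then 16·20 = 320 ≡ 106. Thus 20^53 ≡ 106 ≡ −1 (mod 107).
The value −1 means 20 is a non-residue modulo 107, so k² ≡ 20 (mod 107) is impossible.

No, no such integer exists.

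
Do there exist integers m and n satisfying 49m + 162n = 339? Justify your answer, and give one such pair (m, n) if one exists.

49 and 162 are coprime, so 49m + 162n ranges over all of ℤ.
Euclidean algorithm: 162 = 3·49 + 15, 49 = 3·15 + 4, 15 = 3·4 + 3, 4 = 1·3 + 1, 3 = 3·1 + 0.
Unwinding: 1 = 4 − 1·3 = 4 − (15 − 3·4) = −15 + 4·4 = −15 + 4·(49 − 3·15) = 4·49 − 13·15 = 4·49 − 13·(162 − 3·49) = −13·162 + 43·49, i.e. 49·43 + 162·(-13) = 1.
Scaling by 339 gives the particular solution (m, n) = (14577, -4407).
Shifting by a multiple of (162, −49) keeps it a solution: m = 14577 − 89·162 = 159, n = -4407 + 89·49 = -46.
Check: 49·159 + 162·(-46) = 7791 − 7452 = 339. ✓

m = 159, n = -46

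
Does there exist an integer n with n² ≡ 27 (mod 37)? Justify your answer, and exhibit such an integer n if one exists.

n = 29

n = 29 works: 29² = 841, and 841 − 27 = 814 = 22·37.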